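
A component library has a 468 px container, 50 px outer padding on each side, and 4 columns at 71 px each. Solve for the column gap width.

28 px

Take off 100 px of margins, leaving 368 px.
Columns use 284 px, leaving 84 px across 3 column gaps = 28 px each.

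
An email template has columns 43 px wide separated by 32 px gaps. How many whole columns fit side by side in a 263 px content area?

3 columns

3 columns: 3·43 + 2·32 = 193 px ≤ 263.
4 columns: 268 px > 263. So 3.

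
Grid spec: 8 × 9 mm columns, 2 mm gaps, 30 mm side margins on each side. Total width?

146 mm

Canvas = 2·30 + 8·9 + 7·2 = 60 + 72 + 14 = 146 mm.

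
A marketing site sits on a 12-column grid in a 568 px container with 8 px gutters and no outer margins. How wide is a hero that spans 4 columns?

184 px

Subtracting 11 gutters of 8 leaves 480 for 12 columns, so c = 40 px.
4 columns plus 3 gutters: 160 + 24 = 184 px.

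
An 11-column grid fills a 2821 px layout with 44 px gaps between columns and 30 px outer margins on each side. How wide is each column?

211 px

Content width = 2821 − 2·30 = 2761 px.
2761 − 10·44 = 2321; ÷11 gives c = 211 px.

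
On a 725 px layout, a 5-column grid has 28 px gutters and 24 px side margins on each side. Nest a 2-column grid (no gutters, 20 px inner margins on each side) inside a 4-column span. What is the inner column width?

Inside the margins: 725 − 48 = 677 px.
5 columns + 4 gutters: 5c + 4·28 = 677.
5c = 677 − 112 = 565, so c = 113 px.
4 columns plus 3 gutters: 452 + 84 = 536 px.
Inner content = 536 − 2·20 = 496 px.
496 / 2 = 248 px per column.

248 px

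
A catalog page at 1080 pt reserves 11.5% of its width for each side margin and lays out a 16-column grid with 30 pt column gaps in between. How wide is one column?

23.85 pt

Margins: 11.5% × 1080 = 124.2 pt each, so content = 1080 − 248.4 = 831.6 pt.
16c + 15·30 = 831.6 → 16c = 381.6 → c = 23.85 pt.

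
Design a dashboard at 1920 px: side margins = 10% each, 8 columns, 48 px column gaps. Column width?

150 px

Margins: 10% × 1920 = 192 px each, so content = 1920 − 384 = 1536 px.
8c + 7·48 = 1536 → 8c = 1200 → c = 150 px.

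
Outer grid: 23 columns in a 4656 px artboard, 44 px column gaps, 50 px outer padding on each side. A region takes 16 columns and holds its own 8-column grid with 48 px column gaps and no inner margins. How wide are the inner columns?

Subtract both margins: 4656 − 2·50 = 4556 px.
4556 − 22·44 = 3588; ÷23 gives c = 156 px.
16-column span = 16·156 + 15·44 = 3156 px.
8d + 7·48 = 3156 → 8d = 2820 → d = 352.5 px.

352.5 px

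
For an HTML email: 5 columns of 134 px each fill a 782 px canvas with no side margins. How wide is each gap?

5·134 + 4g = 782 → 4g = 112 → g = 28 px.

28 px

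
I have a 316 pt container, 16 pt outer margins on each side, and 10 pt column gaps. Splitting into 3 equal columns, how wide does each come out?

88 pt

Inside the margins: 316 − 32 = 284 pt.
3c + 2·10 = 284 → 3c = 264 → c = 88 pt.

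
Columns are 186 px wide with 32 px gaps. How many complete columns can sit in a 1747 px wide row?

Each extra column adds 186 + 32 = 218 px.
(1747 + 32) / 218 = 8.16, so 8 columns fit.

8 columns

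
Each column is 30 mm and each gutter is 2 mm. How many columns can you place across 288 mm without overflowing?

9 columns

Each extra column adds 30 + 2 = 32 mm.
(288 + 2) / 32 = 9.06, so 9 columns fit.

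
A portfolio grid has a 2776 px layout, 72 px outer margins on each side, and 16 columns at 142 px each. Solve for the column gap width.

24 px

Content width = 2776 − 2·72 = 2632 px.
16·142 + 15g = 2632 → 15g = 360 → g = 24 px.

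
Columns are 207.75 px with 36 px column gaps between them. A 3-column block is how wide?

695.25 px

3-column span = 3·207.75 + 2·36 = 695.25 px.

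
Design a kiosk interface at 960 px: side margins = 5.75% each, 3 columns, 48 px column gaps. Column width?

251.2 px

Margins: 5.75% × 960 = 55.2 px each, so content = 960 − 110.4 = 849.6 px.
849.6 − 2·48 = 753.6; ÷3 gives c = 251.2 px.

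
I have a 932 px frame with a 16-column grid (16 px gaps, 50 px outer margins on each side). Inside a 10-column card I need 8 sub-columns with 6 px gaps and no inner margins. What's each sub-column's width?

Inside the margins: 932 − 100 = 832 px.
Subtracting 15 gaps of 16 leaves 592 for 16 columns, so c = 37 px.
10-column span = 10·37 + 9·16 = 514 px.
8d + 7·6 = 514 → 8d = 472 → d = 59 px.

59 px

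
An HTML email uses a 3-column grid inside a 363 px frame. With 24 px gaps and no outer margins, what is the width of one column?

105 px

Subtracting 2 gaps of 24 leaves 315 for 3 columns, so c = 105 px.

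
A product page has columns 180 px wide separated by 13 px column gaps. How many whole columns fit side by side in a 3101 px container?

16 columns

16 columns: 16·180 + 15·13 = 3075 px ≤ 3101.
17 columns: 3268 px > 3101. So 16.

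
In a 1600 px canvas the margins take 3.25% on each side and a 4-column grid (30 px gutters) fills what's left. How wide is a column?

351.5 px

1600 × (1 − 2·3.25%) = 1600 × 93.5% = 1496 px for the columns.
Subtracting 3 gutters of 30 leaves 1406 for 4 columns, so c = 351.5 px.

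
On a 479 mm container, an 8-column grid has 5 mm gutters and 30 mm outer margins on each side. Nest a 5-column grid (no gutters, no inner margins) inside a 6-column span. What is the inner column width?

Inside the margins: 479 − 60 = 419 mm.
Subtracting 7 gutters of 5 leaves 384 for 8 columns, so c = 48 mm.
6-column span = 6·48 + 5·5 = 313 mm.
313 / 5 = 62.6 mm per column.

62.6 mm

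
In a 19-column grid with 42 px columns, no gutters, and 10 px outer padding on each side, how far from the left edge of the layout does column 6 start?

Each column+gutter stride is 42 px; 5 of them past the 10 px margin is 10 + 210 = 220 px.

220 px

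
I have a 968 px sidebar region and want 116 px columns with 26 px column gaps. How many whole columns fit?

7 columns

Each extra column adds 116 + 26 = 142 px.
(968 + 26) / 142 = 7.00, so 7 columns fit.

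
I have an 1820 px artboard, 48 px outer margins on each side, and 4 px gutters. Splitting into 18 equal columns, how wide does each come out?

Subtract both margins: 1820 − 2·48 = 1724 px.
1724 − 17·4 = 1656; ÷18 gives c = 92 px.

92 px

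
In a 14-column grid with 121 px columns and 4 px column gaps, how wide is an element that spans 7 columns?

871 px

7-column span = 7·121 + 6·4 = 871 px.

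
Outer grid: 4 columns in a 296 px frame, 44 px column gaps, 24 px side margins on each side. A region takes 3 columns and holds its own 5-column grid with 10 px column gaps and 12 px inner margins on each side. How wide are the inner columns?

22.2 px

Take off 48 px of margins, leaving 248 px.
248 − 3·44 = 116; ÷4 gives c = 29 px.
3-column span = 3·29 + 2·44 = 175 px.
Inner content = 175 − 2·12 = 151 px.
151 − 4·10 = 111; ÷5 gives d = 22.2 px.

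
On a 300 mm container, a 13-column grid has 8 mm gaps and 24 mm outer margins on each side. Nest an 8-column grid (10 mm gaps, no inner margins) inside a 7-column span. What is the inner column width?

Outer content = 300 − 2·24 = 252 mm.
13c + 12·8 = 252 → 13c = 156 → c = 12 mm.
7-column span = 7·12 + 6·8 = 132 mm.
8d + 7·10 = 132 → 8d = 62 → d = 7.75 mm.

7.75 mm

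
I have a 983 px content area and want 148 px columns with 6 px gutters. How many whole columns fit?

Each extra column adds 148 + 6 = 154 px.
(983 + 6) / 154 = 6.42, so 6 columns fit.

6 columns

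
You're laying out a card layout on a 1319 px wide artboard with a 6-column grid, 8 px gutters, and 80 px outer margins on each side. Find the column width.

186.5 px

Inside the margins: 1319 − 160 = 1159 px.
6 columns + 5 gutters: 6c + 5·8 = 1159.
6c = 1159 − 40 = 1119, so c = 186.5 px.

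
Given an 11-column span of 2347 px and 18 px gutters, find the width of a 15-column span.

3207 px

2347 − 10·18 = 2167; ÷11 gives c = 197 px.
15-column span = 15·197 + 14·18 = 3207 px.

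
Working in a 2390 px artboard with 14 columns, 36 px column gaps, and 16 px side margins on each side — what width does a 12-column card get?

2016 px

Content width = 2390 − 2·16 = 2358 px.
2358 − 13·36 = 1890; ÷14 gives c = 135 px.
12-column span = 12·135 + 11·36 = 2016 px.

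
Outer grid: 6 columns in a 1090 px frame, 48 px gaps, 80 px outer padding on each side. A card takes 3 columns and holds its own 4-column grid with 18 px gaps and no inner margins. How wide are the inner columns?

96.75 px

Subtract both margins: 1090 − 2·80 = 930 px.
930 − 5·48 = 690; ÷6 gives c = 115 px.
Span of 3: 3·115 + 2·48 = 345 + 96 = 441 px.
441 − 3·18 = 387; ÷4 gives d = 96.75 px.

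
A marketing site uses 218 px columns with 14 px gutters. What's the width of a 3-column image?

Span of 3: 3·218 + 2·14 = 654 + 28 = 682 px.

682 px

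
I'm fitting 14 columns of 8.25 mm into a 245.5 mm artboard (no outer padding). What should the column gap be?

10 mm

14·8.25 + 13g = 245.5 → 13g = 130 → g = 10 mm.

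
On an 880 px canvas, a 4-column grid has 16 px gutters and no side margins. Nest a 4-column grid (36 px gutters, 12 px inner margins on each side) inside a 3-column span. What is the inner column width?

4c + 3·16 = 880 → 4c = 832 → c = 208 px.
Span of 3: 3·208 + 2·16 = 624 + 32 = 656 px.
Inner content = 656 − 2·12 = 632 px.
632 − 3·36 = 524; ÷4 gives d = 131 px.

131 px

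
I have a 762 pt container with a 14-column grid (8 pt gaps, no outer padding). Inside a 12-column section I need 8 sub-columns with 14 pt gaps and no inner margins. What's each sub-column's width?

14 columns + 13 gaps: 14c + 13·8 = 762.
14c = 762 − 104 = 658, so c = 47 pt.
12-column span = 12·47 + 11·8 = 652 pt.
8d + 7·14 = 652 → 8d = 554 → d = 69.25 pt.

69.25 pt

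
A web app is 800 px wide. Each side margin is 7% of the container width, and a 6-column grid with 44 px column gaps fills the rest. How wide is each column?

800 × (1 − 2·7%) = 800 × 86% = 688 px for the columns.
6c + 5·44 = 688 → 6c = 468 → c = 78 px.

78 px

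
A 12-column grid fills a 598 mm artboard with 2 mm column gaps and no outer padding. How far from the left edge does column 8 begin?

Subtracting 11 column gaps of 2 leaves 576 for 12 columns, so c = 48 mm.
Before column 8: 7 columns + 7 column gaps.
Offset = 7·(48 + 2) = 7·50 = 350 mm.

350 mm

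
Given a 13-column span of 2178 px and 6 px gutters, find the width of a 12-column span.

2010 px

2178 − 12·6 = 2106; ÷13 gives c = 162 px.
Span of 12: 12·162 + 11·6 = 1944 + 66 = 2010 px.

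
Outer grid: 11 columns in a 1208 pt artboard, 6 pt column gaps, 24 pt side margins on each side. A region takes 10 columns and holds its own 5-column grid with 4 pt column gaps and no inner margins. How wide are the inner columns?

207.6 pt

Take off 48 pt of margins, leaving 1160 pt.
1160 − 10·6 = 1100; ÷11 gives c = 100 pt.
10 columns plus 9 column gaps: 1000 + 54 = 1054 pt.
5d + 4·4 = 1054 → 5d = 1038 → d = 207.6 pt.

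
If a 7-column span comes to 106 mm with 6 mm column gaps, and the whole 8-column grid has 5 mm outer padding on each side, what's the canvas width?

7c + 6·6 = 106 → 7c = 70 → c = 10 mm.
Total width: 2·5 + 8·10 + 7·6 = 132 mm.

132 mm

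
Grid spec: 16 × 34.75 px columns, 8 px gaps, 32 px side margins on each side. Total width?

740 px

Adding margins, columns and gutters: 64 + 556 + 120 = 740 px.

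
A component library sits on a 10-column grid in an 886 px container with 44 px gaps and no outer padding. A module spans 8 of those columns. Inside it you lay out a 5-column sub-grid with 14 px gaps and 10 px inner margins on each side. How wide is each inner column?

886 − 9·44 = 490; ÷10 gives c = 49 px.
8 columns plus 7 gaps: 392 + 308 = 700 px.
Inner content = 700 − 2·10 = 680 px.
Subtracting 4 gaps of 14 leaves 624 for 5 columns, so d = 124.8 px.

124.8 px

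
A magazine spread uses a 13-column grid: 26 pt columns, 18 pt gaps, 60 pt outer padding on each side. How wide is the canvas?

Adding margins, columns and gutters: 120 + 338 + 216 = 674 pt.

674 pt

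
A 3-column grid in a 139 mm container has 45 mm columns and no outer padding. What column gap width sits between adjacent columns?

2 mm

3·45 + 2g = 139 → 2g = 4 → g = 2 mm.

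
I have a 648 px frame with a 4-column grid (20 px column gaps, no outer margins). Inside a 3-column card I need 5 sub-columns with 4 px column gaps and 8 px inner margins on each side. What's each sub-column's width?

4c + 3·20 = 648 → 4c = 588 → c = 147 px.
Span of 3: 3·147 + 2·20 = 441 + 40 = 481 px.
Inner content = 481 − 2·8 = 465 px.
Subtracting 4 column gaps of 4 leaves 449 for 5 columns, so d = 89.8 px.

89.8 px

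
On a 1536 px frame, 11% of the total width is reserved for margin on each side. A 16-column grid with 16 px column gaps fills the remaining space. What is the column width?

59.88 px

Each margin = 11% of 1536 = 168.96 px; content = 1536 − 2·168.96 = 1198.08 px.
16c + 15·16 = 1198.08 → 16c = 958.08 → c = 59.88 px.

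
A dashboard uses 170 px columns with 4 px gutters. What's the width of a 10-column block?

Span of 10: 10·170 + 9·4 = 1700 + 36 = 1736 px.

1736 px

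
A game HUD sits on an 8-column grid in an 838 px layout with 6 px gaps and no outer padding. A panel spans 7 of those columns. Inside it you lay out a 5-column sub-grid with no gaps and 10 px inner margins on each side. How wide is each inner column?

142.5 px

838 − 7·6 = 796; ÷8 gives c = 99.5 px.
7-column span = 7·99.5 + 6·6 = 732.5 px.
Inner content = 732.5 − 2·10 = 712.5 px.
With no gaps, each column is 712.5/5 = 142.5 px.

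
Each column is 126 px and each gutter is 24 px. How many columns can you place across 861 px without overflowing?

5 columns

Each extra column adds 126 + 24 = 150 px.
(861 + 24) / 150 = 5.90, so 5 columns fit.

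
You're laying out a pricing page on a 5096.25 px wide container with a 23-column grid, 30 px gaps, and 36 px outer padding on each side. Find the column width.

Take off 72 px of margins, leaving 5024.25 px.
23 columns + 22 gaps: 23c + 22·30 = 5024.25.
23c = 5024.25 − 660 = 4364.25, so c = 189.75 px.

189.75 px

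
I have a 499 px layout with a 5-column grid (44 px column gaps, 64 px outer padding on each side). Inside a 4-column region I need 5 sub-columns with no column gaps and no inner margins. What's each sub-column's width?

57.6 px

Inside the margins: 499 − 128 = 371 px.
371 − 4·44 = 195; ÷5 gives c = 39 px.
4-column span = 4·39 + 3·44 = 288 px.
With no column gaps, each column is 288/5 = 57.6 px.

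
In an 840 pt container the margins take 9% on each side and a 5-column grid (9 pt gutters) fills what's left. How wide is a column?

130.56 pt

840 × (1 − 2·9%) = 840 × 82% = 688.8 pt for the columns.
688.8 − 4·9 = 652.8; ÷5 gives c = 130.56 pt.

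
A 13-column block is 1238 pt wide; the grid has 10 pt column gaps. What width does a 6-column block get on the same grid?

1238 − 12·10 = 1118; ÷13 gives c = 86 pt.
Span of 6: 6·86 + 5·10 = 516 + 50 = 566 pt.

566 pt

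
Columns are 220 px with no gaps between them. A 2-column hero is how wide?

With no gaps, 2 columns span 2·220 = 440 px.

440 px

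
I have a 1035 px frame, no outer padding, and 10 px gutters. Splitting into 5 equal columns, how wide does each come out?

199 px

5c + 4·10 = 1035 → 5c = 995 → c = 199 px.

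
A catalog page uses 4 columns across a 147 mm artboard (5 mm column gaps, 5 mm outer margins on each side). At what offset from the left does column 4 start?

111.5 mm

Take off 10 mm of margins, leaving 137 mm.
Subtracting 3 column gaps of 5 leaves 122 for 4 columns, so c = 30.5 mm.
Each column+gutter stride is 35.5 mm; 3 of them past the 5 mm margin is 5 + 106.5 = 111.5 mm.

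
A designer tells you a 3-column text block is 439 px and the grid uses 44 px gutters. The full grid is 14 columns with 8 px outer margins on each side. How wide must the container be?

439 − 2·44 = 351; ÷3 gives c = 117 px.
Adding margins, columns and gutters: 16 + 1638 + 572 = 2226 px.

2226 px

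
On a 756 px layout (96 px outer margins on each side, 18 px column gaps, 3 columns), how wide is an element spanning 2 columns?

Take off 192 px of margins, leaving 564 px.
3c + 2·18 = 564 → 3c = 528 → c = 176 px.
2-column span = 2·176 + 1·18 = 370 px.

370 px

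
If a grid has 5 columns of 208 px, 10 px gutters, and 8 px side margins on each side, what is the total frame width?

Adding margins, columns and gutters: 16 + 1040 + 40 = 1096 px.

1096 px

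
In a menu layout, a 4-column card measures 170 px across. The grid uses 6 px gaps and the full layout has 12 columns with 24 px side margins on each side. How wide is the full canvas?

570 px

4c + 3·6 = 170 → 4c = 152 → c = 38 px.
Canvas = 2·24 + 12·38 + 11·6 = 48 + 456 + 66 = 570 px.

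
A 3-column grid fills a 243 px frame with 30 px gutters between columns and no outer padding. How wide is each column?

61 px

3 columns + 2 gutters: 3c + 2·30 = 243.
3c = 243 − 60 = 183, so c = 61 px.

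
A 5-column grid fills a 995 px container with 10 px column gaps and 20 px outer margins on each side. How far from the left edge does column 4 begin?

Subtract both margins: 995 − 2·20 = 955 px.
Subtracting 4 column gaps of 10 leaves 915 for 5 columns, so c = 183 px.
Each column+gutter stride is 193 px; 3 of them past the 20 px margin is 20 + 579 = 599 px.

599 px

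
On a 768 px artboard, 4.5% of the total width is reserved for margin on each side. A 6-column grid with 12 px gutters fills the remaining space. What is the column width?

106.48 px

Each margin = 4.5% of 768 = 34.56 px; content = 768 − 2·34.56 = 698.88 px.
698.88 − 5·12 = 638.88; ÷6 gives c = 106.48 px.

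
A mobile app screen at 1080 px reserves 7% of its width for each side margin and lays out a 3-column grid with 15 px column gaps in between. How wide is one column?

Each margin = 7% of 1080 = 75.6 px; content = 1080 − 2·75.6 = 928.8 px.
928.8 − 2·15 = 898.8; ÷3 gives c = 299.6 px.

299.6 px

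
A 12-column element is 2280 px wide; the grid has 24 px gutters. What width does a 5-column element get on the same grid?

936 px

2280 − 11·24 = 2016; ÷12 gives c = 168 px.
Span of 5: 5·168 + 4·24 = 840 + 96 = 936 px.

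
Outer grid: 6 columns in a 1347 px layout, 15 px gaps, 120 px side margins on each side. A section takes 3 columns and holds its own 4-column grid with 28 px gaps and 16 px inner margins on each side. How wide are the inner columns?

107.5 px

Subtract both margins: 1347 − 2·120 = 1107 px.
Subtracting 5 gaps of 15 leaves 1032 for 6 columns, so c = 172 px.
Span of 3: 3·172 + 2·15 = 516 + 30 = 546 px.
Inner content = 546 − 2·16 = 514 px.
Subtracting 3 gaps of 28 leaves 430 for 4 columns, so d = 107.5 px.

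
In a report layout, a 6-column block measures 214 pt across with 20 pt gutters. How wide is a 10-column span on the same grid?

370 pt

6c + 5·20 = 214 → 6c = 114 → c = 19 pt.
Span of 10: 10·19 + 9·20 = 190 + 180 = 370 pt.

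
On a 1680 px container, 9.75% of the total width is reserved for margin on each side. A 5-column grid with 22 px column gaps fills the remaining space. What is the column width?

252.88 px

1680 × (1 − 2·9.75%) = 1680 × 80.5% = 1352.4 px for the columns.
5 columns + 4 column gaps: 5c + 4·22 = 1352.4.
5c = 1352.4 − 88 = 1264.4, so c = 252.88 px.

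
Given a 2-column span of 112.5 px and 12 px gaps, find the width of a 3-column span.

2 columns + 1 gap: 2c + 1·12 = 112.5.
2c = 112.5 − 12 = 100.5, so c = 50.25 px.
3 columns plus 2 gaps: 150.75 + 24 = 174.75 px.

174.75 px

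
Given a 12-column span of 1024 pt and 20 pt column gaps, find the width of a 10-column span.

850 pt

1024 − 11·20 = 804; ÷12 gives c = 67 pt.
Span of 10: 10·67 + 9·20 = 670 + 180 = 850 pt.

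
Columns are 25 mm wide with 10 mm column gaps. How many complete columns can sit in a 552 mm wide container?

k columns need k·25 + (k−1)·10 = k·35 − 10.
k·35 − 10 ≤ 552 → k ≤ 562 / 35 ≈ 16.06, so k = 16.

16 columns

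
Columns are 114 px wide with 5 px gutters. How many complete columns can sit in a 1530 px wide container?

Each extra column adds 114 + 5 = 119 px.
(1530 + 5) / 119 = 12.90, so 12 columns fit.

12 columns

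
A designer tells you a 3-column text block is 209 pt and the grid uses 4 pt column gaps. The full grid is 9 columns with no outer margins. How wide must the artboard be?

3 columns + 2 column gaps: 3c + 2·4 = 209.
3c = 209 − 8 = 201, so c = 67 pt.
Summing: 603 + 32 = 635 pt.

635 pt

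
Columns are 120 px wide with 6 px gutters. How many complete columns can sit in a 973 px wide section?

7 columns

k columns need k·120 + (k−1)·6 = k·126 − 6.
k·126 − 6 ≤ 973 → k ≤ 979 / 126 ≈ 7.77, so k = 7.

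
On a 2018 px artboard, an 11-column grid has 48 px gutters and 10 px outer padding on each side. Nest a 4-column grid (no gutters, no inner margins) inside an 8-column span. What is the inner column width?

Take off 20 px of margins, leaving 1998 px.
1998 − 10·48 = 1518; ÷11 gives c = 138 px.
8-column span = 8·138 + 7·48 = 1440 px.
With no gutters, each column is 1440/4 = 360 px.

360 px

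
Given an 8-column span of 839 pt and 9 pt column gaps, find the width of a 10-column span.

Subtracting 7 column gaps of 9 leaves 776 for 8 columns, so c = 97 pt.
Span of 10: 10·97 + 9·9 = 970 + 81 = 1051 pt.

1051 pt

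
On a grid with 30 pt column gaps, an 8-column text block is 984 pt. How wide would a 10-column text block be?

984 − 7·30 = 774; ÷8 gives c = 96.75 pt.
10 columns plus 9 column gaps: 967.5 + 270 = 1237.5 pt.

1237.5 pt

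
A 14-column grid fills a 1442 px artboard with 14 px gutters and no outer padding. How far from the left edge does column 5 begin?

14 columns + 13 gutters: 14c + 13·14 = 1442.
14c = 1442 − 182 = 1260, so c = 90 px.
Before column 5: 4 columns + 4 gutters.
Offset = 4·(90 + 14) = 4·104 = 416 px.

416 px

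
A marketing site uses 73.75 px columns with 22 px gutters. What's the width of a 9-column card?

839.75 px

9-column span = 9·73.75 + 8·22 = 839.75 px.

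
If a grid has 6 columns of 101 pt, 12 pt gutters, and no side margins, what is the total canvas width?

666 pt

Canvas = 6·101 + 5·12 = 606 + 60 = 666 pt.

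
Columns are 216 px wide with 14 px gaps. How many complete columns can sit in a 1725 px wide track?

7 columns

7 columns: 7·216 + 6·14 = 1596 px ≤ 1725.
8 columns: 1826 px > 1725. So 7.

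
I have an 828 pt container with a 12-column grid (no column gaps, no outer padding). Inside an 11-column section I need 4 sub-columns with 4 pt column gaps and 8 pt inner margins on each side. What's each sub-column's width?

182.75 pt

12c = 828 → c = 69 pt.
11-column span = 11·69 = 759 pt.
Inner content = 759 − 2·8 = 743 pt.
Subtracting 3 column gaps of 4 leaves 731 for 4 columns, so d = 182.75 pt.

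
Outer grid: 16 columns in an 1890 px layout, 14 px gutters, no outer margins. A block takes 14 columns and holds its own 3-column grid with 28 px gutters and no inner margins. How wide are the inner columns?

532 px

Subtracting 15 gutters of 14 leaves 1680 for 16 columns, so c = 105 px.
14-column span = 14·105 + 13·14 = 1652 px.
1652 − 2·28 = 1596; ÷3 gives d = 532 px.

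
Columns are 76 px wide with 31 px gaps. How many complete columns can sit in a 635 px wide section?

6 columns

6 columns: 6·76 + 5·31 = 611 px ≤ 635.
7 columns: 718 px > 635. So 6.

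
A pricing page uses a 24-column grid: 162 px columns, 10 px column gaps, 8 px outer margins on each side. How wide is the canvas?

Total width: 2·8 + 24·162 + 23·10 = 4134 px.

4134 px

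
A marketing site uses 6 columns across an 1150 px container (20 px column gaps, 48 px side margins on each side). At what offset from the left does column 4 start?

Subtract both margins: 1150 − 2·48 = 1054 px.
6 columns + 5 column gaps: 6c + 5·20 = 1054.
6c = 1054 − 100 = 954, so c = 159 px.
Column 4 starts at margin + 3·(column + gutter) = 48 + 3·179 = 585 px.

585 px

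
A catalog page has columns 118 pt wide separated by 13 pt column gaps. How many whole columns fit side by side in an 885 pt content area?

6 columns

6 columns: 6·118 + 5·13 = 773 pt ≤ 885.
7 columns: 904 pt > 885. So 6.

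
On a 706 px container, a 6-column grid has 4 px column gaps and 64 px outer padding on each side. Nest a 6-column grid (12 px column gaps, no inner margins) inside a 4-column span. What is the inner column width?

54 px

Outer content = 706 − 2·64 = 578 px.
Subtracting 5 column gaps of 4 leaves 558 for 6 columns, so c = 93 px.
4-column span = 4·93 + 3·4 = 384 px.
Subtracting 5 column gaps of 12 leaves 324 for 6 columns, so d = 54 px.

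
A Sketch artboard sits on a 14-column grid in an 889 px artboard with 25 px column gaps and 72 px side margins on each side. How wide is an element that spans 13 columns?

690 px

Take off 144 px of margins, leaving 745 px.
14 columns + 13 column gaps: 14c + 13·25 = 745.
14c = 745 − 325 = 420, so c = 30 px.
Span of 13: 13·30 + 12·25 = 390 + 300 = 690 px.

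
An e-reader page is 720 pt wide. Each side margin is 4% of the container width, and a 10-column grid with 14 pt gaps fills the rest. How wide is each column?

Margins: 4% × 720 = 28.8 pt each, so content = 720 − 57.6 = 662.4 pt.
662.4 − 9·14 = 536.4; ÷10 gives c = 53.64 pt.

53.64 pt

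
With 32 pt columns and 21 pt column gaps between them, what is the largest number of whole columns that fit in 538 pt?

10 columns

k columns need k·32 + (k−1)·21 = k·53 − 21.
k·53 − 21 ≤ 538 → k ≤ 559 / 53 ≈ 10.55, so k = 10.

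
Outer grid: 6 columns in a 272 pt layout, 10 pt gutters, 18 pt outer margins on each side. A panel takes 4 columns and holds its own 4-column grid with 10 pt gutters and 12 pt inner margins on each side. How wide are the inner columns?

25 pt

Outer content = 272 − 2·18 = 236 pt.
6c + 5·10 = 236 → 6c = 186 → c = 31 pt.
Span of 4: 4·31 + 3·10 = 124 + 30 = 154 pt.
Inner content = 154 − 2·12 = 130 pt.
4d + 3·10 = 130 → 4d = 100 → d = 25 pt.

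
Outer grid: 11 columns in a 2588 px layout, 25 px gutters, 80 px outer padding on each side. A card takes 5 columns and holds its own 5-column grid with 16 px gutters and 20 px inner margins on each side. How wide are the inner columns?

Subtract both margins: 2588 − 2·80 = 2428 px.
2428 − 10·25 = 2178; ÷11 gives c = 198 px.
5-column span = 5·198 + 4·25 = 1090 px.
Inner content = 1090 − 2·20 = 1050 px.
1050 − 4·16 = 986; ÷5 gives d = 197.2 px.

197.2 px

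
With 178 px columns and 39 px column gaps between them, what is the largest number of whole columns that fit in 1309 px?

6 columns

Each extra column adds 178 + 39 = 217 px.
(1309 + 39) / 217 = 6.21, so 6 columns fit.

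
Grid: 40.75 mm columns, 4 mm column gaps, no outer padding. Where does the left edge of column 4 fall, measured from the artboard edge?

No margin, so column 4 starts at 3·(column + gutter) = 3·44.75 = 134.25 mm.

134.25 mm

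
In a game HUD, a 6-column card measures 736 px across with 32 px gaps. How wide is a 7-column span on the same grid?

736 − 5·32 = 576; ÷6 gives c = 96 px.
7-column span = 7·96 + 6·32 = 864 px.

864 px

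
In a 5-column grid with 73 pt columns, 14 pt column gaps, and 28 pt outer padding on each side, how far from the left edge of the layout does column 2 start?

Before column 2: the margin + 1 column + 1 column gap.
Offset = 28 + 1·(73 + 14) = 28 + 87 = 115 pt.

115 pt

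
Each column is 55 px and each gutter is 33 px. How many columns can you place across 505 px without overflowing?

6 columns

6 columns: 6·55 + 5·33 = 495 px ≤ 505.
7 columns: 583 px > 505. So 6.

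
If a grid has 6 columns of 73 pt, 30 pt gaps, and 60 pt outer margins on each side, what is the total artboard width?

708 pt

Total width: 2·60 + 6·73 + 5·30 = 708 pt.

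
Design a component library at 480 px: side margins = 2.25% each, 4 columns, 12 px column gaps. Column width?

105.6 px

Margins: 2.25% × 480 = 10.8 px each, so content = 480 − 21.6 = 458.4 px.
4c + 3·12 = 458.4 → 4c = 422.4 → c = 105.6 px.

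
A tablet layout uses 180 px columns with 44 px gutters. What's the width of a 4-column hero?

Span of 4: 4·180 + 3·44 = 720 + 132 = 852 px.

852 px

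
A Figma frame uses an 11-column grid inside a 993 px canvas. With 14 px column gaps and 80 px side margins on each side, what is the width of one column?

63 px

Content width = 993 − 2·80 = 833 px.
Subtracting 10 column gaps of 14 leaves 693 for 11 columns, so c = 63 px.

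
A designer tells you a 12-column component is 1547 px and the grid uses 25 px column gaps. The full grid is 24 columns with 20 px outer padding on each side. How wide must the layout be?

12c + 11·25 = 1547 → 12c = 1272 → c = 106 px.
Layout = 2·20 + 24·106 + 23·25 = 40 + 2544 + 575 = 3159 px.

3159 px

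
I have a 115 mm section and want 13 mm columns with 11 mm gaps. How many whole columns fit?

5 columns: 5·13 + 4·11 = 109 mm ≤ 115.
6 columns: 133 mm > 115. So 5.

5 columns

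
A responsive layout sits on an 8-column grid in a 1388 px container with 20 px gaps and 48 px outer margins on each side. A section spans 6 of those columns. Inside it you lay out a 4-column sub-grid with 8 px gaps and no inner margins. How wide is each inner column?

Outer content = 1388 − 2·48 = 1292 px.
1292 − 7·20 = 1152; ÷8 gives c = 144 px.
Span of 6: 6·144 + 5·20 = 864 + 100 = 964 px.
4d + 3·8 = 964 → 4d = 940 → d = 235 px.

235 px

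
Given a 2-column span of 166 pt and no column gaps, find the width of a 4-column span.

332 pt

2c = 166 → c = 83 pt.
With no column gaps, 4 columns span 4·83 = 332 pt.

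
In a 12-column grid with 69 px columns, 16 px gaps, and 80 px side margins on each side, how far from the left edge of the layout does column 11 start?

Each column+gutter stride is 85 px; 10 of them past the 80 px margin is 80 + 850 = 930 px.

930 px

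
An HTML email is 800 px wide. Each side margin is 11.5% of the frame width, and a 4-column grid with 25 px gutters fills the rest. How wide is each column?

135.25 px

Each margin = 11.5% of 800 = 92 px; content = 800 − 2·92 = 616 px.
616 − 3·25 = 541; ÷4 gives c = 135.25 px.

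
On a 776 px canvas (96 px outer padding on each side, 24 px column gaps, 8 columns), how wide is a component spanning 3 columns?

Content width = 776 − 2·96 = 584 px.
8 columns + 7 column gaps: 8c + 7·24 = 584.
8c = 584 − 168 = 416, so c = 52 px.
Span of 3: 3·52 + 2·24 = 156 + 48 = 204 px.

204 px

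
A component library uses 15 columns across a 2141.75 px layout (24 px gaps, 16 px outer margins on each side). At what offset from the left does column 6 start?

727.25 px

Take off 32 px of margins, leaving 2109.75 px.
15c + 14·24 = 2109.75 → 15c = 1773.75 → c = 118.25 px.
Before column 6: the margin + 5 columns + 5 gaps.
Offset = 16 + 5·(118.25 + 24) = 16 + 711.25 = 727.25 px.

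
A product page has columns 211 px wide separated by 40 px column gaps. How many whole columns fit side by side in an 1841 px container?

7 columns

k columns need k·211 + (k−1)·40 = k·251 − 40.
k·251 − 40 ≤ 1841 → k ≤ 1881 / 251 ≈ 7.49, so k = 7.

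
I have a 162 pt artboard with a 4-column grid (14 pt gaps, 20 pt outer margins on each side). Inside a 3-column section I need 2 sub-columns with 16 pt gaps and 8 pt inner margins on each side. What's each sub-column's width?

Outer content = 162 − 2·20 = 122 pt.
Subtracting 3 gaps of 14 leaves 80 for 4 columns, so c = 20 pt.
3 columns plus 2 gaps: 60 + 28 = 88 pt.
Inner content = 88 − 2·8 = 72 pt.
Subtracting 1 gap of 16 leaves 56 for 2 columns, so d = 28 pt.

28 pt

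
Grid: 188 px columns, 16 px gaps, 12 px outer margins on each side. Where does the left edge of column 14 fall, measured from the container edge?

2664 px

Column 14 starts at margin + 13·(column + gutter) = 12 + 13·204 = 2664 px.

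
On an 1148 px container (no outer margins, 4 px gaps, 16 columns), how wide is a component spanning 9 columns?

644 px

16 columns + 15 gaps: 16c + 15·4 = 1148.
16c = 1148 − 60 = 1088, so c = 68 px.
9 columns plus 8 gaps: 612 + 32 = 644 px.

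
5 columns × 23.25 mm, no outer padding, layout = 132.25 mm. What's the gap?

5·23.25 + 4g = 132.25 → 4g = 16 → g = 4 mm.

4 mm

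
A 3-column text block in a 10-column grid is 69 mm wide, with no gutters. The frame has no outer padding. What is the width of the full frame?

3c = 69 → c = 23 mm.
Total width: 10·23 = 230 mm.

230 mm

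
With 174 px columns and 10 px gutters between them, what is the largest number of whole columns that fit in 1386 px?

7 columns

Each extra column adds 174 + 10 = 184 px.
(1386 + 10) / 184 = 7.59, so 7 columns fit.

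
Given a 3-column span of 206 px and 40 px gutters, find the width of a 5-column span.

370 px

Subtracting 2 gutters of 40 leaves 126 for 3 columns, so c = 42 px.
Span of 5: 5·42 + 4·40 = 210 + 160 = 370 px.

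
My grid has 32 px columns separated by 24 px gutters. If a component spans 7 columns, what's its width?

7-column span = 7·32 + 6·24 = 368 px.

368 px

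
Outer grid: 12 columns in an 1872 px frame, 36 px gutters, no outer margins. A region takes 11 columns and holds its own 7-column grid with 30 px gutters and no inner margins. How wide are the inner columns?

219 px

12c + 11·36 = 1872 → 12c = 1476 → c = 123 px.
11 columns plus 10 gutters: 1353 + 360 = 1713 px.
7 columns + 6 gutters: 7d + 6·30 = 1713.
7d = 1713 − 180 = 1533, so d = 219 px.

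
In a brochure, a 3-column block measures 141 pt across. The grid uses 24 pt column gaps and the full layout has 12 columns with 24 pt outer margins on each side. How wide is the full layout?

684 pt

Subtracting 2 column gaps of 24 leaves 93 for 3 columns, so c = 31 pt.
Total width: 2·24 + 12·31 + 11·24 = 684 pt.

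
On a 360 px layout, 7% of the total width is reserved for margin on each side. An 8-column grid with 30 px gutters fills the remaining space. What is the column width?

Margins: 7% × 360 = 25.2 px each, so content = 360 − 50.4 = 309.6 px.
309.6 − 7·30 = 99.6; ÷8 gives c = 12.45 px.

12.45 px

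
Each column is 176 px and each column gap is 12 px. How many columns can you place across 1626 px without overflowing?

8 columns

8 columns: 8·176 + 7·12 = 1492 px ≤ 1626.
9 columns: 1680 px > 1626. So 8.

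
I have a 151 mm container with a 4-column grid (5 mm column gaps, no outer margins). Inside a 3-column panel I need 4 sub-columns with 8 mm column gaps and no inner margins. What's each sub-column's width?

4c + 3·5 = 151 → 4c = 136 → c = 34 mm.
3-column span = 3·34 + 2·5 = 112 mm.
Subtracting 3 column gaps of 8 leaves 88 for 4 columns, so d = 22 mm.

22 mm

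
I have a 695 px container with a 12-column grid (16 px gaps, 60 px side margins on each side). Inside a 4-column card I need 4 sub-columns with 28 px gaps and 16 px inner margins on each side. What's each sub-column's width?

16.25 px

Take off 120 px of margins, leaving 575 px.
12c + 11·16 = 575 → 12c = 399 → c = 33.25 px.
Span of 4: 4·33.25 + 3·16 = 133 + 48 = 181 px.
Inner content = 181 − 2·16 = 149 px.
Subtracting 3 gaps of 28 leaves 65 for 4 columns, so d = 16.25 px.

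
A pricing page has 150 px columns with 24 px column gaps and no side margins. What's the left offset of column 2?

174 px

Before column 2: 1 column + 1 column gap.
Offset = 1·(150 + 24) = 1·174 = 174 px.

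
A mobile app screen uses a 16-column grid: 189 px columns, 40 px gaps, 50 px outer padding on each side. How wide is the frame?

Total width: 2·50 + 16·189 + 15·40 = 3724 px.

3724 px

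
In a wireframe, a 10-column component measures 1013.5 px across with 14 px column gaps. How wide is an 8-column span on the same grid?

808 px

10 columns + 9 column gaps: 10c + 9·14 = 1013.5.
10c = 1013.5 − 126 = 887.5, so c = 88.75 px.
8-column span = 8·88.75 + 7·14 = 808 px.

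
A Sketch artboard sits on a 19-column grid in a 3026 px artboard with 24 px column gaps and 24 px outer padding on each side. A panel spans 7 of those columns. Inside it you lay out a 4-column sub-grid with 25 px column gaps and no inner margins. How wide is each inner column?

Subtract both margins: 3026 − 2·24 = 2978 px.
Subtracting 18 column gaps of 24 leaves 2546 for 19 columns, so c = 134 px.
Span of 7: 7·134 + 6·24 = 938 + 144 = 1082 px.
Subtracting 3 column gaps of 25 leaves 1007 for 4 columns, so d = 251.75 px.

251.75 px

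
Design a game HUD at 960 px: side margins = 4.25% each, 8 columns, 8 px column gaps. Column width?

960 × (1 − 2·4.25%) = 960 × 91.5% = 878.4 px for the columns.
878.4 − 7·8 = 822.4; ÷8 gives c = 102.8 px.

102.8 px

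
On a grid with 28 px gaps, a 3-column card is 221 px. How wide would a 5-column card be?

Subtracting 2 gaps of 28 leaves 165 for 3 columns, so c = 55 px.
Span of 5: 5·55 + 4·28 = 275 + 112 = 387 px.

387 px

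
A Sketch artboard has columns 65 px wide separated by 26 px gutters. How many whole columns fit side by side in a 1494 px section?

16 columns

k columns need k·65 + (k−1)·26 = k·91 − 26.
k·91 − 26 ≤ 1494 → k ≤ 1520 / 91 ≈ 16.70, so k = 16.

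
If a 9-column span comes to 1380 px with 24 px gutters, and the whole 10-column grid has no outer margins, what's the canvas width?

1536 px

1380 − 8·24 = 1188; ÷9 gives c = 132 px.
Summing: 1320 + 216 = 1536 px.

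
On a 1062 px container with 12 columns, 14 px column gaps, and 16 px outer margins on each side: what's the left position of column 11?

886 px

Content = 1062 − 2·16 = 1030 px.
Subtracting 11 column gaps of 14 leaves 876 for 12 columns, so c = 73 px.
Column 11 starts at margin + 10·(column + gutter) = 16 + 10·87 = 886 px.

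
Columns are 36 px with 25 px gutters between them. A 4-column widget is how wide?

Span of 4: 4·36 + 3·25 = 144 + 75 = 219 px.

219 px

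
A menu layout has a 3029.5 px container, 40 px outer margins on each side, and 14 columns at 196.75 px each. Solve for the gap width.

15 px

Take off 80 px of margins, leaving 2949.5 px.
14·196.75 + 13g = 2949.5 → 13g = 195 → g = 15 px.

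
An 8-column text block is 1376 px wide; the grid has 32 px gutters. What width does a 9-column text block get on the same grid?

1552 px

8 columns + 7 gutters: 8c + 7·32 = 1376.
8c = 1376 − 224 = 1152, so c = 144 px.
9-column span = 9·144 + 8·32 = 1552 px.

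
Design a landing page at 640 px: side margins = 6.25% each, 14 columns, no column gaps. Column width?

40 px

640 × (1 − 2·6.25%) = 640 × 87.5% = 560 px for the columns.
560 / 14 = 40 px per column.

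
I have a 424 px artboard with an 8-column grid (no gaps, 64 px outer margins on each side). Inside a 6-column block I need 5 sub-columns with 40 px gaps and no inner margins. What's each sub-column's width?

Outer content = 424 − 2·64 = 296 px.
296 / 8 = 37 px per column.
6-column span = 6·37 = 222 px.
Subtracting 4 gaps of 40 leaves 62 for 5 columns, so d = 12.4 px.

12.4 px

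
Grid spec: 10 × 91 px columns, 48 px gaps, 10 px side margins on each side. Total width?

Total width: 2·10 + 10·91 + 9·48 = 1362 px.

1362 px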